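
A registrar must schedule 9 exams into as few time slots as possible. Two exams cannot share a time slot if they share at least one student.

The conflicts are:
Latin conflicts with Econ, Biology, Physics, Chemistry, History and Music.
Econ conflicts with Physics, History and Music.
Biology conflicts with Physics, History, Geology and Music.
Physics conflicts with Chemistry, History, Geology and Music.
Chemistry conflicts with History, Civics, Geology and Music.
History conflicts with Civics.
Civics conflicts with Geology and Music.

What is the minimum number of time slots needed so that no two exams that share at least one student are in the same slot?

Latin, Biology, Physics, Music are mutually in conflict, so at least 4 time slots are needed.
Using 4 time slots: Latin=4, Econ=3, Biology=3, Physics=1, Chemistry=3, History=2, Civics=1, Geology=2, Music=2. No two conflicting exams share a time slot.

4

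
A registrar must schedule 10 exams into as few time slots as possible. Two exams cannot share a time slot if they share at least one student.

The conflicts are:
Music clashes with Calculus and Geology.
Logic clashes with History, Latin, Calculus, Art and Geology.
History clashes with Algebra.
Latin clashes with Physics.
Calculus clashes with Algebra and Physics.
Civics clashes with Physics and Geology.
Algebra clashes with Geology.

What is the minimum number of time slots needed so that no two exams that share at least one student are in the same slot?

3

The cycle Civics-Geology-Algebra-Calculus-Physics-Civics has odd length 5, so it cannot be 2-colored; at least 3 time slots are needed.
3 time slots suffice: time slot 1 → {Music, Logic, Algebra, Physics}; time slot 2 → {History, Latin, Calculus, Art, Geology}; time slot 3 → {Civics}. Each listed conflict is separated.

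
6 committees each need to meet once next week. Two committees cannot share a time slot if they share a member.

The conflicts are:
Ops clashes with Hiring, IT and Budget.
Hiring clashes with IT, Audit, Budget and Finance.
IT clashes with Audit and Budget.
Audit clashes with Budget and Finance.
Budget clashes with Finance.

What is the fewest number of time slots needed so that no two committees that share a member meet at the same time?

4

Hiring, Audit, Budget, Finance are mutually in conflict, so at least 4 time slots are needed.
4 time slots suffice: time slot 1 → {Budget}; time slot 2 → {Hiring}; time slot 3 → {Ops, Audit}; time slot 4 → {IT, Finance}. No two conflicting committees share a time slot.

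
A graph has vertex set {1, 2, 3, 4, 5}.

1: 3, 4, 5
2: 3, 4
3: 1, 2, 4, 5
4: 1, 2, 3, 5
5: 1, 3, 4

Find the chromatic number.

4

1, 3, 4, 5 are pairwise adjacent (a clique of size 4), so at least 4 colors are needed.
4 colors suffice: color red → {4}; color blue → {3}; color green → {1, 2}; color yellow → {5}. No two adjacent vertices share a color.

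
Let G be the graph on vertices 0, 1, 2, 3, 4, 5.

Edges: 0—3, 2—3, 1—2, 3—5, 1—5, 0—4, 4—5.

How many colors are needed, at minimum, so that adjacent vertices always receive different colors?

2

2 and 3 are adjacent, so at least 2 colors are needed.
2 colors suffice: color red → {0, 2, 5}; color blue → {1, 3, 4}. Every edge joins two different colors.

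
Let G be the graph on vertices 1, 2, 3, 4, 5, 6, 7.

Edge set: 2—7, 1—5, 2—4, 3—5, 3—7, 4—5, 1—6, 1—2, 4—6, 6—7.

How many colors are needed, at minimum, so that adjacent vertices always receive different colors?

The cycle 7-2-4-5-3-7 has odd length 5, so it cannot be 2-colored; at least 3 colors are needed.
3 colors suffice: color red → {1, 4, 7}; color blue → {2, 5, 6}; color green → {3}. Every edge joins two different colors.

3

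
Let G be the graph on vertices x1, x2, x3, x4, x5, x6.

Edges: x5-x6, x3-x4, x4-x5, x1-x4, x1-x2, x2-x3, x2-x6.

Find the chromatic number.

The cycle x2-x6-x5-x4-x3-x2 has odd length 5, so it cannot be 2-colored; at least 3 colors are needed.
3 colors suffice: x1=2, x2=1, x3=2, x4=1, x5=2, x6=3. No two adjacent vertices share a color.

3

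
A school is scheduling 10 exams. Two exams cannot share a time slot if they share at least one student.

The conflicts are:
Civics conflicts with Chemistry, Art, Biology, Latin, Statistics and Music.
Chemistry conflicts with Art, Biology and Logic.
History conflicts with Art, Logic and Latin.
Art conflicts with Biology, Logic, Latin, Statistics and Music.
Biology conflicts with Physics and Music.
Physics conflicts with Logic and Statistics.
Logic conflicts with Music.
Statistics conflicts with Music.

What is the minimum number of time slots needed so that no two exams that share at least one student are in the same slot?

Civics, Art, Biology, Music pairwise conflict, so at least 4 time slots are needed.
4 time slots suffice: Civics=2, Chemistry=4, History=3, Art=1, Biology=3, Physics=1, Logic=2, Latin=4, Statistics=3, Music=4. No two conflicting exams share a time slot.

4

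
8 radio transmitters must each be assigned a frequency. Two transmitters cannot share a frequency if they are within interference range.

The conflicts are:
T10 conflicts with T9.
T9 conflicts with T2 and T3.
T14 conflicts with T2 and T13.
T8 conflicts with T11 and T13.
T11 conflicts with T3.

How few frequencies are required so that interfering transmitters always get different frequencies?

3

The cycle T8-T11-T3-T9-T2-T14-T13-T8 has odd length 7, so it cannot be 2-colored; at least 3 frequencies are needed.
3 frequencies suffice: frequency 1 → {T9, T14, T11}; frequency 2 → {T10, T8, T2, T3}; frequency 3 → {T13}. Each listed conflict is separated.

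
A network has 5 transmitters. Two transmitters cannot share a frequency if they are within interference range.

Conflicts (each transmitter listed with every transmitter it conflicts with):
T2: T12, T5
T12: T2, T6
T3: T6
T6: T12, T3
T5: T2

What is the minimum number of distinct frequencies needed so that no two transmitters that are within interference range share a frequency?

T3 and T6 conflict, so at least 2 frequencies are needed.
2 frequencies suffice: frequency 1 → {T2, T6}; frequency 2 → {T12, T3, T5}. No two conflicting transmitters share a frequency.

2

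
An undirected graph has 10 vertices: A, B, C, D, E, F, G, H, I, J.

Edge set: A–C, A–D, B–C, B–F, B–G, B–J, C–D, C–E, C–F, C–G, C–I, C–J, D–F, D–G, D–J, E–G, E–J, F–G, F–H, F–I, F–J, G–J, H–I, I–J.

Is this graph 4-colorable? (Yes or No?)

No

B, C, F, G, J are pairwise adjacent (a clique of size 5), so at least 5 colors are needed.
So 4 colors are not enough.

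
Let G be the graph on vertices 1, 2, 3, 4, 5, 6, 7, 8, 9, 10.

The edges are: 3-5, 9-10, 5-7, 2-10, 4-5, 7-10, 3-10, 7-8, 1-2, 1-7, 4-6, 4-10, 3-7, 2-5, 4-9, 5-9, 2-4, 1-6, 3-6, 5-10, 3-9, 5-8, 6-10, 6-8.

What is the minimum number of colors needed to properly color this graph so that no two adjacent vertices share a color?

4

3, 5, 7, 10 form a clique, so at least 4 colors are needed.
A valid assignment using 4 colors: 1=red, 2=yellow, 3=green, 4=green, 5=blue, 6=blue, 7=yellow, 8=red, 9=yellow, 10=red. Each edge has distinct colors on its endpoints.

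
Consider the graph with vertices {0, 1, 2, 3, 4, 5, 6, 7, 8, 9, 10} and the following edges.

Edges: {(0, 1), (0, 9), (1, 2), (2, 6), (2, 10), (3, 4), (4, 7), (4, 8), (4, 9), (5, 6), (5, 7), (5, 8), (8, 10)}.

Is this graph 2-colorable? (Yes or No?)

The cycle 5-6-2-10-8-5 has odd length 5, so it cannot be 2-colored; at least 3 colors are needed.
So 2 colors are not enough.

No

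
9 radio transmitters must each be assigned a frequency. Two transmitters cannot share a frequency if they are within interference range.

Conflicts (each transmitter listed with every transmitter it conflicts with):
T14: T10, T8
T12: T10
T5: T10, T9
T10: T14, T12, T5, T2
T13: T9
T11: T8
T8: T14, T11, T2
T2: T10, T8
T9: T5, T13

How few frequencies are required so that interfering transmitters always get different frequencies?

T8 and T2 conflict, so at least 2 frequencies are needed.
2 frequencies suffice: frequency 1 → {T10, T8, T9}; frequency 2 → {T14, T12, T5, T13, T11, T2}. Each listed conflict is separated.

2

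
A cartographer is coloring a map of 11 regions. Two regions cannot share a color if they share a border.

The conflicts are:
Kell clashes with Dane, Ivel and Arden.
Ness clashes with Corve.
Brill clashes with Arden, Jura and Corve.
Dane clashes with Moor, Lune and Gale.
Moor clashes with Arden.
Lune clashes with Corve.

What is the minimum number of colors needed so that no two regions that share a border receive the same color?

2

Brill and Jura conflict, so at least 2 colors are needed.
2 colors suffice: color 1 → {Dane, Ivel, Arden, Jura, Corve}; color 2 → {Kell, Ness, Brill, Moor, Lune, Gale}. No two conflicting regions share a color.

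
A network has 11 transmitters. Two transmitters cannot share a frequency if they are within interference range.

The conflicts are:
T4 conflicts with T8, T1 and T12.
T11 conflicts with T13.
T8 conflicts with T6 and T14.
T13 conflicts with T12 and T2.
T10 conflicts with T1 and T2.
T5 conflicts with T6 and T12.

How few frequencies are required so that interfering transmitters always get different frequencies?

The cycle T12-T5-T6-T8-T4-T12 has odd length 5, so it cannot be 2-colored; at least 3 frequencies are needed.
3 frequencies suffice: frequency 1 → {T4, T13, T10, T6, T14}; frequency 2 → {T11, T8, T1, T12, T2}; frequency 3 → {T5}. Each listed conflict is separated.

3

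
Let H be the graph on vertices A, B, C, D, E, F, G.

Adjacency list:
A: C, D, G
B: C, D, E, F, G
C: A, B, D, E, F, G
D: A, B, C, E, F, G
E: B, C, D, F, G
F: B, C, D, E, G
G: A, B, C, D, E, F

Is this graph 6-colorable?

Yes

The chromatic number is 6. B, C, D, E, F, G are mutually adjacent (a clique of size 6), so at least 6 colors are needed.
A valid assignment using 6 colors: A=4, B=4, C=2, D=1, E=5, F=6, G=3.
That is already a proper 6-coloring.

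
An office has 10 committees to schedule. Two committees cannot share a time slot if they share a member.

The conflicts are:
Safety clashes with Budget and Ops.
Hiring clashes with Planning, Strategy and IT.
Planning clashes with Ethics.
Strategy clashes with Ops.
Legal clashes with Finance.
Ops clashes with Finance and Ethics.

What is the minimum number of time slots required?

The cycle Planning-Hiring-Strategy-Ops-Ethics-Planning has odd length 5, so it cannot be 2-colored; at least 3 time slots are needed.
Using 3 time slots: Safety=2, Hiring=1, Planning=2, Strategy=2, Budget=1, Legal=1, IT=2, Ops=1, Finance=2, Ethics=3. Every pair that conflicts lands in different time slots.

3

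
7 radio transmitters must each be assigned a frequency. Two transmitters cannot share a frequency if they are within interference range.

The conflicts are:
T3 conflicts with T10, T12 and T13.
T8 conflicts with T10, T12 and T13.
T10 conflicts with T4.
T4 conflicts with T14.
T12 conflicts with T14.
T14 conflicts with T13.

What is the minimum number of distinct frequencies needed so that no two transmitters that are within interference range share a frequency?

3

The cycle T8-T10-T4-T14-T13-T8 has odd length 5, so it cannot be 2-colored; at least 3 frequencies are needed.
Using 3 frequencies: T3=2, T8=2, T10=1, T4=3, T12=1, T14=2, T13=1. Each listed conflict is separated.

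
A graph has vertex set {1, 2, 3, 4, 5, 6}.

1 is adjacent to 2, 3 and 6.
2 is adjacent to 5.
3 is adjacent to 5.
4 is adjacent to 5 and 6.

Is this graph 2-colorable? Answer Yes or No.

The cycle 4-5-2-1-6-4 has odd length 5, so it cannot be 2-colored; at least 3 colors are needed.
So 2 colors are not enough.

No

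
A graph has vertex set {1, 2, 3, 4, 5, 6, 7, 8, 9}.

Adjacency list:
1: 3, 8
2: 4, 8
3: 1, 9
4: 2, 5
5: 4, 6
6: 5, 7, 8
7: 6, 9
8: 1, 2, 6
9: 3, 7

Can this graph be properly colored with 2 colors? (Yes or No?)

The cycle 6-5-4-2-8-6 has odd length 5, so it cannot be 2-colored; at least 3 colors are needed.
So 2 colors are not enough.

No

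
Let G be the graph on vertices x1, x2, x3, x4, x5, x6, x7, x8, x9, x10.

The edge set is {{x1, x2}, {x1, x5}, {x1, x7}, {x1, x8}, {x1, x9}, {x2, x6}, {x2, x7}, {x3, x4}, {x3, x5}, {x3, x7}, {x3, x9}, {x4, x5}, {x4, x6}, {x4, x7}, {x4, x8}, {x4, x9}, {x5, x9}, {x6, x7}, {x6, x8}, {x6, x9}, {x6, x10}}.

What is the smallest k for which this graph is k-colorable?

4

x3, x4, x5, x9 are mutually adjacent (a clique of size 4), so at least 4 colors are needed.
4 colors suffice: color R → {x1, x4, x10}; color B → {x3, x6}; color G → {x7, x8, x9}; color Y → {x2, x5}. No two adjacent vertices share a color.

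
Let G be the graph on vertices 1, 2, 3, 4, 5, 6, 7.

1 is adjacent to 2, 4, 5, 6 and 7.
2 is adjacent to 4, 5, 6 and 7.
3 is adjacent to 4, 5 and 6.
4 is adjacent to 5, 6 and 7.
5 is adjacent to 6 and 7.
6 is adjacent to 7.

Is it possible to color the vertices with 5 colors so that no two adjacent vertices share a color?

1, 2, 4, 5, 6, 7 are mutually adjacent (a clique of size 6), so at least 6 colors are needed.
So 5 colors are not enough.

No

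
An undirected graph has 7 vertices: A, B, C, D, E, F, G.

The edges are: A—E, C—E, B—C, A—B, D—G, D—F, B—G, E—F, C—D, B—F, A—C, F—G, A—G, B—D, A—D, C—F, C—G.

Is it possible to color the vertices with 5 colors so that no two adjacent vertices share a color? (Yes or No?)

The chromatic number is 5. B, C, D, F, G are pairwise adjacent (a clique of size 5), so at least 5 colors are needed.
5 colors suffice: A=5, B=2, C=1, D=4, E=2, F=5, G=3.
That is already a proper 5-coloring.

Yes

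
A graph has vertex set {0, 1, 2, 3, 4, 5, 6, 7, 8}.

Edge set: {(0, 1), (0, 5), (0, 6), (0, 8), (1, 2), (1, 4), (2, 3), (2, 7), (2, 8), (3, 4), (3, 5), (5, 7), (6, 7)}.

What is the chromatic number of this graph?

The cycle 5-7-2-8-0-5 has odd length 5, so it cannot be 2-colored; at least 3 colors are needed.
3 colors suffice: color red → {0, 2, 4}; color blue → {1, 5, 6, 8}; color green → {3, 7}. No two adjacent vertices share a color.

3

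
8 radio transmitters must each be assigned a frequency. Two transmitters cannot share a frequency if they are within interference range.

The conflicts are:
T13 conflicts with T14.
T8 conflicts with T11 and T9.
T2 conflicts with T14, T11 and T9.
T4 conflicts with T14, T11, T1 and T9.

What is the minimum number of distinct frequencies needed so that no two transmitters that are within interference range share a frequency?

2

T4 and T1 conflict, so at least 2 frequencies are needed.
2 frequencies suffice: frequency 1 → {T13, T8, T2, T4}; frequency 2 → {T14, T11, T1, T9}. No two conflicting transmitters share a frequency.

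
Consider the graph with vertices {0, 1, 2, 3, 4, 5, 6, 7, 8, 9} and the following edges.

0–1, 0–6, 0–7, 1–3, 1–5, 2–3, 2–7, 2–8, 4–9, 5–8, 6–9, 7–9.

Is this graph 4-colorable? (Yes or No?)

Yes

The chromatic number is 3. The cycle 8-5-1-3-2-8 has odd length 5, so it cannot be 2-colored; at least 3 colors are needed.
3 colors suffice: color a → {1, 2, 9}; color b → {0, 3, 4, 8}; color c → {5, 6, 7}.
Since 4 ≥ 3, a proper 4-coloring certainly exists.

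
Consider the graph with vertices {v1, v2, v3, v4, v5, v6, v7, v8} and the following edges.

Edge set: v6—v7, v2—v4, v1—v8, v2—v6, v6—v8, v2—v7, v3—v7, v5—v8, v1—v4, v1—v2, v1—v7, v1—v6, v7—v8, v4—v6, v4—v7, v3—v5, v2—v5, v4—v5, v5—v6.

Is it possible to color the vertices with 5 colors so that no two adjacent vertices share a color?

The chromatic number is 5. v1, v2, v4, v6, v7 form a clique, so at least 5 colors are needed.
5 colors suffice: color 1 → {v3, v6}; color 2 → {v5, v7}; color 3 → {v4, v8}; color 4 → {v1}; color 5 → {v2}.
That is already a proper 5-coloring.

Yes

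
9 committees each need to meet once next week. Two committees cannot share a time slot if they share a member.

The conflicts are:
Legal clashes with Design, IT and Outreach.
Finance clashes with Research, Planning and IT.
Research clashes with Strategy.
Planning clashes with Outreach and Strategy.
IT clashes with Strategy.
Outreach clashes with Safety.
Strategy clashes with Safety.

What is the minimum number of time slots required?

3

The cycle Strategy-IT-Legal-Outreach-Planning-Strategy has odd length 5, so it cannot be 2-colored; at least 3 time slots are needed.
Using 3 time slots: Legal=1, Finance=1, Design=2, Research=2, Planning=2, IT=2, Outreach=3, Strategy=1, Safety=2. Every pair that conflicts lands in different time slots.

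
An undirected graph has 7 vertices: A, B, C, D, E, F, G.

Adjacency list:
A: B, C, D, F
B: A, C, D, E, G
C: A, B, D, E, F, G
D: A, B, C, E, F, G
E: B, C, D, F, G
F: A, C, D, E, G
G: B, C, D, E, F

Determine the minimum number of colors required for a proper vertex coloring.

5

B, C, D, E, G are mutually adjacent (a clique of size 5), so at least 5 colors are needed.
One proper 5-coloring: A=yellow, B=green, C=blue, D=red, E=yellow, F=green, G=purple. Each edge has distinct colors on its endpoints.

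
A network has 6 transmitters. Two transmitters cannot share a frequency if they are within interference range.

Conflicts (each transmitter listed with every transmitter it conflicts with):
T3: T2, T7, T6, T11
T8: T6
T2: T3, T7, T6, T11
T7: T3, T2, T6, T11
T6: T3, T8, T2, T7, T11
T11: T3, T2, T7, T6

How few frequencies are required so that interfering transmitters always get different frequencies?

5

T3, T2, T7, T6, T11 pairwise conflict, so at least 5 frequencies are needed.
5 frequencies suffice: frequency 1 → {T6}; frequency 2 → {T8, T2}; frequency 3 → {T11}; frequency 4 → {T3}; frequency 5 → {T7}. No two conflicting transmitters share a frequency.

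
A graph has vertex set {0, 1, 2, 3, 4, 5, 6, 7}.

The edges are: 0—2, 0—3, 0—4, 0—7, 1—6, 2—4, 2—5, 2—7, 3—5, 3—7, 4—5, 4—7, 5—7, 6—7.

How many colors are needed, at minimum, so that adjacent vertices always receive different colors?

2, 4, 5, 7 are pairwise adjacent (a clique of size 4), so at least 4 colors are needed.
One proper 4-coloring: 0=c, 1=a, 2=b, 3=b, 4=d, 5=c, 6=b, 7=a. Every edge joins two different colors.

4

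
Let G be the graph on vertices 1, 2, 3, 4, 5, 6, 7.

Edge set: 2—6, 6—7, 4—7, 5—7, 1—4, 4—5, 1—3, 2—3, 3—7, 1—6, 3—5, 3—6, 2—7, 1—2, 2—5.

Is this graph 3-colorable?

1, 2, 3, 6 form a clique, so at least 4 colors are needed.
So 3 colors are not enough.

No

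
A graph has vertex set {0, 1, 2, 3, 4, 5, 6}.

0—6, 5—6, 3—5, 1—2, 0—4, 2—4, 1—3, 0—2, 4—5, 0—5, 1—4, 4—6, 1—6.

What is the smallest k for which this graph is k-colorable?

4

0, 4, 5, 6 are pairwise adjacent (a clique of size 4), so at least 4 colors are needed.
4 colors suffice: color a → {3, 4}; color b → {1, 5}; color c → {0}; color d → {2, 6}. No two adjacent vertices share a color.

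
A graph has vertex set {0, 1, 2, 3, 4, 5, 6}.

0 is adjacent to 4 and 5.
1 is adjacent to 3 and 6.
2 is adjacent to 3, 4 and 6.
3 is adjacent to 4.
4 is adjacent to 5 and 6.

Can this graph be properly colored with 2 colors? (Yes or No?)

No

2, 4, 6 are pairwise adjacent, so at least 3 colors are needed.
So 2 colors are not enough.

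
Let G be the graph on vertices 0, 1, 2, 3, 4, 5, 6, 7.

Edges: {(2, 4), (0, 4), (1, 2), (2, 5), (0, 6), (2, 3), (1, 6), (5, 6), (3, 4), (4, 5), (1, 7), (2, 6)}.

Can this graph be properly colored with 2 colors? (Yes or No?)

No

1, 2, 6 form a triangle, so at least 3 colors are needed.
So 2 colors are not enough.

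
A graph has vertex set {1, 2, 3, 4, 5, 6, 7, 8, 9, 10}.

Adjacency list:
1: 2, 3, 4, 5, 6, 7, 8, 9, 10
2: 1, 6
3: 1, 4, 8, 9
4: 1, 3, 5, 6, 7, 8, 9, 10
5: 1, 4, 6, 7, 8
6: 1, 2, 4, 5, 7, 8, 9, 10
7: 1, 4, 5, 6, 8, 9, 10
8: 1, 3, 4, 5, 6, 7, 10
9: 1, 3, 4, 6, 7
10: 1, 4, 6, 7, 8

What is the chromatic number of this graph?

1, 4, 5, 6, 7, 8 are pairwise adjacent (a clique of size 6), so at least 6 colors are needed.
6 colors suffice: 1=red, 2=blue, 3=green, 4=blue, 5=orange, 6=green, 7=yellow, 8=purple, 9=purple, 10=orange. Each edge has distinct colors on its endpoints.

6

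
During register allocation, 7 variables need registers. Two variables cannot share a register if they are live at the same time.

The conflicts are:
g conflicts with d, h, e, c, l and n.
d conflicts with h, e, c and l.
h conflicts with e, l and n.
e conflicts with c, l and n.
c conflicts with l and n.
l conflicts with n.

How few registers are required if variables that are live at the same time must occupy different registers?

5

g, h, e, l, n all conflict with each other, so at least 5 registers are needed.
5 registers suffice: register 1 → {l}; register 2 → {g}; register 3 → {e}; register 4 → {d, n}; register 5 → {h, c}. Every pair that conflicts lands in different registers.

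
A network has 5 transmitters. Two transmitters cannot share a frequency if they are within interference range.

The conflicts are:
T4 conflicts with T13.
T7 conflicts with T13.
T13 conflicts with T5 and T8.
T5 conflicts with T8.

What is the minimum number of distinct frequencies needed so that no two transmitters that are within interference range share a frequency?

3

T13, T5, T8 all conflict with each other, so at least 3 frequencies are needed.
A valid assignment using 3 frequencies: T4=2, T7=2, T13=1, T5=3, T8=2. Every pair that conflicts lands in different frequencies.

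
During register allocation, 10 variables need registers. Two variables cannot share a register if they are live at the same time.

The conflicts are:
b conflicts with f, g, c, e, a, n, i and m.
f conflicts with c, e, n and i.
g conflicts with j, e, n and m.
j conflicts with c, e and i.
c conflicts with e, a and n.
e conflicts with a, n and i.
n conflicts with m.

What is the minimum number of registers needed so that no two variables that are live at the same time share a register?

5

b, f, c, e, n pairwise conflict, so at least 5 registers are needed.
Using 5 registers: b=1, f=5, g=3, j=1, c=3, e=2, a=4, n=4, i=3, m=2. Each listed conflict is separated.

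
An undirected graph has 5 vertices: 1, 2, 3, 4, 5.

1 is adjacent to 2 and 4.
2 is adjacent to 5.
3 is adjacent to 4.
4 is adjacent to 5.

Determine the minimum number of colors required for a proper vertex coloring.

1 and 2 are adjacent, so at least 2 colors are needed.
2 colors suffice: color red → {2, 4}; color blue → {1, 3, 5}. No two adjacent vertices share a color.

2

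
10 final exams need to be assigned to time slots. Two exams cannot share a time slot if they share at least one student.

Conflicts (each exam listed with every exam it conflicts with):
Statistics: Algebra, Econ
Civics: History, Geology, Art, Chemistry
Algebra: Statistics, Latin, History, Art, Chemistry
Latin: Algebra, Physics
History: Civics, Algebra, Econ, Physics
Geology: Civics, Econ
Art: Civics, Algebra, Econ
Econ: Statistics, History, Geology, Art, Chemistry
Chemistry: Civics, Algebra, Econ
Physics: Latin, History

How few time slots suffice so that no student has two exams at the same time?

Latin and Physics conflict, so at least 2 time slots are needed.
A valid assignment using 2 time slots: Statistics=2, Civics=1, Algebra=1, Latin=2, History=2, Geology=2, Art=2, Econ=1, Chemistry=2, Physics=1. No two conflicting exams share a time slot.

2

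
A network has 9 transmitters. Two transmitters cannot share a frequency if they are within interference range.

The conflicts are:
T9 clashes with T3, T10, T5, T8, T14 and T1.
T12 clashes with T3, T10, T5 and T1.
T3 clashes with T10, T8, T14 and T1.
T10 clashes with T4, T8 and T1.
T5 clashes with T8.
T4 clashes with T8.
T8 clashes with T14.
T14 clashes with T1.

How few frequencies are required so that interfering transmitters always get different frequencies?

T9, T3, T8, T14 are mutually in conflict, so at least 4 frequencies are needed.
4 frequencies suffice: frequency 1 → {T8, T1}; frequency 2 → {T10, T5, T14}; frequency 3 → {T3, T4}; frequency 4 → {T9, T12}. No two conflicting transmitters share a frequency.

4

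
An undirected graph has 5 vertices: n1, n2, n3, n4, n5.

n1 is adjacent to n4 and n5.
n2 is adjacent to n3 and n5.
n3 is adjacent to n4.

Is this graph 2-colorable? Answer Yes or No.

No

The cycle n1-n5-n2-n3-n4-n1 has odd length 5, so it cannot be 2-colored; at least 3 colors are needed.
So 2 colors are not enough.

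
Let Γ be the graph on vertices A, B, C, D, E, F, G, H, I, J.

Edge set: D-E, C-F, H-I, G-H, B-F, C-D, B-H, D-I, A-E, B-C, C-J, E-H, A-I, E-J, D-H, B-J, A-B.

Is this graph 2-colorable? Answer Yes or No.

D, H, I are pairwise adjacent, so at least 3 colors are needed.
So 2 colors are not enough.

No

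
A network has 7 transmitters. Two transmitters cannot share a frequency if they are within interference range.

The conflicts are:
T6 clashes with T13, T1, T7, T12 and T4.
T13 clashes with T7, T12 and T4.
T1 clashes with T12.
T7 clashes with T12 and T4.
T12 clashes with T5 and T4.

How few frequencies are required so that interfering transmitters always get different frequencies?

T6, T13, T7, T12, T4 are mutually in conflict, so at least 5 frequencies are needed.
Using 5 frequencies: T6=2, T13=3, T1=3, T7=5, T12=1, T5=2, T4=4. Every pair that conflicts lands in different frequencies.

5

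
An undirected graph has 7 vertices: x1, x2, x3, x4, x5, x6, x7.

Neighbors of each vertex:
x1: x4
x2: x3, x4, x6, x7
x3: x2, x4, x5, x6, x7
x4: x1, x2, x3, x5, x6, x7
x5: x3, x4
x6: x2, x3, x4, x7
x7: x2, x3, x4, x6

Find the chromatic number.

5

x2, x3, x4, x6, x7 are mutually adjacent (a clique of size 5), so at least 5 colors are needed.
A valid assignment using 5 colors: x1=blue, x2=green, x3=blue, x4=red, x5=green, x6=purple, x7=yellow. No two adjacent vertices share a color.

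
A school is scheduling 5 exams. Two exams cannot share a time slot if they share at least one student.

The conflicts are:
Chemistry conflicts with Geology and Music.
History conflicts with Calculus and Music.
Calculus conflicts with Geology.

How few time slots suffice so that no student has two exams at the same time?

3

The cycle Geology-Chemistry-Music-History-Calculus-Geology has odd length 5, so it cannot be 2-colored; at least 3 time slots are needed.
3 time slots suffice: time slot 1 → {Geology, Music}; time slot 2 → {Chemistry, History}; time slot 3 → {Calculus}. No two conflicting exams share a time slot.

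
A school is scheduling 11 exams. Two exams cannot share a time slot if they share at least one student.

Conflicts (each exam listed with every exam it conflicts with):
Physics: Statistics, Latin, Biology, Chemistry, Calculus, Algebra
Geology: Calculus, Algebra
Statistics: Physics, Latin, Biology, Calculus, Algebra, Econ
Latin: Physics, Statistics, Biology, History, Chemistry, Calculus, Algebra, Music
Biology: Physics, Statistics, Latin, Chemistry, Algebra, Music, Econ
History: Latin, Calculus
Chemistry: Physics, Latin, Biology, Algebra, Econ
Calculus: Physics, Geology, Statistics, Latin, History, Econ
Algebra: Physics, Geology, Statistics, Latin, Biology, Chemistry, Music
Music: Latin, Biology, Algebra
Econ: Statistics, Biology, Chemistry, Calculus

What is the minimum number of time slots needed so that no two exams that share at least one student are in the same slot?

5

Physics, Latin, Biology, Chemistry, Algebra all conflict with each other, so at least 5 time slots are needed.
5 time slots suffice: time slot 1 → {Geology, Latin, Econ}; time slot 2 → {Calculus, Algebra}; time slot 3 → {Biology, History}; time slot 4 → {Physics, Music}; time slot 5 → {Statistics, Chemistry}. No two conflicting exams share a time slot.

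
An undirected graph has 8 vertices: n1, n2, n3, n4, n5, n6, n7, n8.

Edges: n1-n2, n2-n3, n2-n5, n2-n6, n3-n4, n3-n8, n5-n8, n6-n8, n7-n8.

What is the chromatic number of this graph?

n7 and n8 are adjacent, so at least 2 colors are needed.
2 colors suffice: color 1 → {n2, n4, n8}; color 2 → {n1, n3, n5, n6, n7}. Each edge has distinct colors on its endpoints.

2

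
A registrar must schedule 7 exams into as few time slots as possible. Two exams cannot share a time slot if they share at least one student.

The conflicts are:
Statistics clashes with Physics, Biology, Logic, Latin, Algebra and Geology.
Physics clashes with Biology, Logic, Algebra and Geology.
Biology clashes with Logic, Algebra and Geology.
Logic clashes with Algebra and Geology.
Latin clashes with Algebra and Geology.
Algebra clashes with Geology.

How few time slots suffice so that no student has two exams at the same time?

6

Statistics, Physics, Biology, Logic, Algebra, Geology pairwise conflict, so at least 6 time slots are needed.
A valid assignment using 6 time slots: Statistics=3, Physics=5, Biology=6, Logic=4, Latin=4, Algebra=1, Geology=2. Every pair that conflicts lands in different time slots.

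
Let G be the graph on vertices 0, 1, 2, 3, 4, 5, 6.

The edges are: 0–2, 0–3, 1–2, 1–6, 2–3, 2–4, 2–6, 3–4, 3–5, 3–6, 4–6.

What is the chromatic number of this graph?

4

2, 3, 4, 6 are mutually adjacent (a clique of size 4), so at least 4 colors are needed.
A valid assignment using 4 colors: 0=c, 1=b, 2=a, 3=b, 4=d, 5=a, 6=c. Each edge has distinct colors on its endpoints.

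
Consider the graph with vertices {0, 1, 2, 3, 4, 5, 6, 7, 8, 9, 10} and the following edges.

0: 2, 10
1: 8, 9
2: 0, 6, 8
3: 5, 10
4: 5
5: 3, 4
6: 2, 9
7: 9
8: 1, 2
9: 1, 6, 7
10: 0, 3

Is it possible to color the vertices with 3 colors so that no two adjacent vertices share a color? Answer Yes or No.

Yes

The chromatic number is 3. The cycle 1-8-2-6-9-1 has odd length 5, so it cannot be 2-colored; at least 3 colors are needed.
3 colors suffice: color red → {2, 5, 9, 10}; color blue → {0, 1, 3, 4, 6, 7}; color green → {8}.
That is already a proper 3-coloring.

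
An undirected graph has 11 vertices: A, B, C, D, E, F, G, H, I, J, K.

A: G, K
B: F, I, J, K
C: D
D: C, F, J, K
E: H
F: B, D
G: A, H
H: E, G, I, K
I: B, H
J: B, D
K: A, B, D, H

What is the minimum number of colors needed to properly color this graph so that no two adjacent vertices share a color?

2

H and K are adjacent, so at least 2 colors are needed.
2 colors suffice: color red → {A, B, D, H}; color blue → {C, E, F, G, I, J, K}. No two adjacent vertices share a color.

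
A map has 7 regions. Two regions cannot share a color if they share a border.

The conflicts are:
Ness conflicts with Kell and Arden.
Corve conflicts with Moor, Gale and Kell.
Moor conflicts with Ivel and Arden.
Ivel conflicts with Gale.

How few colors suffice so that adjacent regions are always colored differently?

The cycle Moor-Corve-Kell-Ness-Arden-Moor has odd length 5, so it cannot be 2-colored; at least 3 colors are needed.
3 colors suffice: color 1 → {Corve, Ivel, Arden}; color 2 → {Moor, Gale, Kell}; color 3 → {Ness}. Every pair that conflicts lands in different colors.

3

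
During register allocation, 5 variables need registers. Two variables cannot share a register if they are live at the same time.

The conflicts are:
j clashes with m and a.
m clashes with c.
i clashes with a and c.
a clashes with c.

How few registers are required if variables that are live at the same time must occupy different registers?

3

i, a, c all conflict with each other, so at least 3 registers are needed.
3 registers suffice: register 1 → {j, c}; register 2 → {m, a}; register 3 → {i}. No two conflicting variables share a register.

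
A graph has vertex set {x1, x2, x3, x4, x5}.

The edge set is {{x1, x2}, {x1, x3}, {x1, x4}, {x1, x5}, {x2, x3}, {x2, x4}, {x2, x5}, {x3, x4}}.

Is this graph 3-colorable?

No

x1, x2, x3, x4 form a clique, so at least 4 colors are needed.
So 3 colors are not enough.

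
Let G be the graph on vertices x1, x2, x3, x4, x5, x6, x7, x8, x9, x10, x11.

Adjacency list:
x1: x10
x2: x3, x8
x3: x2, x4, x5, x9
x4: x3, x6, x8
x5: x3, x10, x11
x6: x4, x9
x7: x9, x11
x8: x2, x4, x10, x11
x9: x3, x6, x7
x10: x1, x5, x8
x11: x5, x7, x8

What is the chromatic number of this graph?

3

The cycle x8-x10-x5-x3-x4-x8 has odd length 5, so it cannot be 2-colored; at least 3 colors are needed.
3 colors suffice: x1=1, x2=2, x3=1, x4=2, x5=2, x6=1, x7=1, x8=1, x9=2, x10=3, x11=3. No two adjacent vertices share a color.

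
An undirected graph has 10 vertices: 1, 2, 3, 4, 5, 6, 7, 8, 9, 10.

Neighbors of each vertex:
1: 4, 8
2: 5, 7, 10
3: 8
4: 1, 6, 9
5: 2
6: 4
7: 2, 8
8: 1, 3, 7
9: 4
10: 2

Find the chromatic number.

2

2 and 5 are adjacent, so at least 2 colors are needed.
One proper 2-coloring: 1=b, 2=a, 3=b, 4=a, 5=b, 6=b, 7=b, 8=a, 9=b, 10=b. Each edge has distinct colors on its endpoints.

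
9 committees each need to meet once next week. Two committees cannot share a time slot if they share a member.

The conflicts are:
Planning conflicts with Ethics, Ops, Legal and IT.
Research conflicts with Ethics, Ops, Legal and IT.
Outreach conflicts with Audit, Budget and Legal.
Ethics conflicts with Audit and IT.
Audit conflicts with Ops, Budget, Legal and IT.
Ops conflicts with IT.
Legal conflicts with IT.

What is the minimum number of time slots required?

3

Audit, Legal, IT all conflict with each other, so at least 3 time slots are needed.
3 time slots suffice: time slot 1 → {Planning, Research, Audit}; time slot 2 → {Outreach, IT}; time slot 3 → {Ethics, Ops, Budget, Legal}. Every pair that conflicts lands in different time slots.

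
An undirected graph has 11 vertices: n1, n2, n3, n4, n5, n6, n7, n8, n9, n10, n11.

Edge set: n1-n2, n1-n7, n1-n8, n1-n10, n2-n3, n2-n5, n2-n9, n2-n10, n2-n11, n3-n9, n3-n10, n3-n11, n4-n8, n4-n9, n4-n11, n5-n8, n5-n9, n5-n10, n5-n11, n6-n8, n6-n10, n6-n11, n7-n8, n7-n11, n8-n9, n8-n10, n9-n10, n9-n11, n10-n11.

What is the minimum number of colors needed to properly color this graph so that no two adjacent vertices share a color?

5

n2, n3, n9, n10, n11 form a clique, so at least 5 colors are needed.
5 colors suffice: color R → {n8, n11}; color B → {n4, n7, n10}; color G → {n1, n6, n9}; color Y → {n2}; color P → {n3, n5}. Each edge has distinct colors on its endpoints.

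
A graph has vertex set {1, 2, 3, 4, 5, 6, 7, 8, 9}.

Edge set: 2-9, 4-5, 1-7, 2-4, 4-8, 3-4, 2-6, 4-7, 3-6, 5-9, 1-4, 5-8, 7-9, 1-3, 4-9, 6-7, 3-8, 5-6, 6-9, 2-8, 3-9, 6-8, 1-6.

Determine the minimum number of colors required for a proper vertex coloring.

4, 5, 8 are mutually adjacent, so at least 3 colors are needed.
3 colors suffice: color red → {4, 6}; color blue → {1, 8, 9}; color green → {2, 3, 5, 7}. No two adjacent vertices share a color.

3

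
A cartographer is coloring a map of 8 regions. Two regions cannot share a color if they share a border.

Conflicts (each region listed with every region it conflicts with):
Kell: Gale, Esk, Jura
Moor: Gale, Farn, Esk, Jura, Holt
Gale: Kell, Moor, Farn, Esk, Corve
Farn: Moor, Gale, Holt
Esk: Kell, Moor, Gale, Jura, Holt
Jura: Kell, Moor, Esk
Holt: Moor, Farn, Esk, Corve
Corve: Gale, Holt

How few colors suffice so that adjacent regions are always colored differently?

Kell, Esk, Jura are mutually in conflict, so at least 3 colors are needed.
One proper 3-coloring: Kell=3, Moor=3, Gale=1, Farn=2, Esk=2, Jura=1, Holt=1, Corve=2. Every pair that conflicts lands in different colors.

3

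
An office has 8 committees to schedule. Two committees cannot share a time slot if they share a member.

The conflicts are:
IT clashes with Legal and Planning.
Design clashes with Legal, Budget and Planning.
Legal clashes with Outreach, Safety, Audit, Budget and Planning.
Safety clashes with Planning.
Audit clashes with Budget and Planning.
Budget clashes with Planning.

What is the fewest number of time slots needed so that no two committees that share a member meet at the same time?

4

Legal, Audit, Budget, Planning are mutually in conflict, so at least 4 time slots are needed.
4 time slots suffice: time slot 1 → {Legal}; time slot 2 → {Outreach, Planning}; time slot 3 → {IT, Safety, Budget}; time slot 4 → {Design, Audit}. No two conflicting committees share a time slot.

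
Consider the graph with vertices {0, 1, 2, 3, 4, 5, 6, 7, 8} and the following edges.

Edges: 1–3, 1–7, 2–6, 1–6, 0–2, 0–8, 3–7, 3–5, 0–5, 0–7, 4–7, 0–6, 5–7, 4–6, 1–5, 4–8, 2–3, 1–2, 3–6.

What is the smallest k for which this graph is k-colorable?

1, 2, 3, 6 form a clique, so at least 4 colors are needed.
One proper 4-coloring: 0=a, 1=a, 2=d, 3=c, 4=a, 5=d, 6=b, 7=b, 8=b. Each edge has distinct colors on its endpoints.

4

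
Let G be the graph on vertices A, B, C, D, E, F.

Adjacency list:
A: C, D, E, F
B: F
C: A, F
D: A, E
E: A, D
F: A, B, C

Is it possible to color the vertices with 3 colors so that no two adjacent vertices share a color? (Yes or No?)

The chromatic number is 3. A, C, F form a triangle, so at least 3 colors are needed.
3 colors suffice: A=1, B=1, C=3, D=2, E=3, F=2.
That is already a proper 3-coloring.

Yes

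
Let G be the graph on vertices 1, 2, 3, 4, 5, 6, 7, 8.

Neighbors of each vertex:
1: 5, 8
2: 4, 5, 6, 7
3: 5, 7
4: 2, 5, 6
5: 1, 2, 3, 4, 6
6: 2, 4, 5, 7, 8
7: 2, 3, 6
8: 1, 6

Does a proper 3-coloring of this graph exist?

2, 4, 5, 6 form a clique, so at least 4 colors are needed.
So 3 colors are not enough.

No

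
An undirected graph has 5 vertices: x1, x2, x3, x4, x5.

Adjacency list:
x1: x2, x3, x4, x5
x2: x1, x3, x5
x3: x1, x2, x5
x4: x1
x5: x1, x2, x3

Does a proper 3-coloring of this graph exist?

No

x1, x2, x3, x5 are pairwise adjacent (a clique of size 4), so at least 4 colors are needed.
So 3 colors are not enough.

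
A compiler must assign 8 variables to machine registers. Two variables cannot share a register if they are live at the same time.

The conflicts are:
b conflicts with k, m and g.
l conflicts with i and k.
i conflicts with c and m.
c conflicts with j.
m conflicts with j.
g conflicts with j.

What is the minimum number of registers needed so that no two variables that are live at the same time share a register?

The cycle l-k-b-m-i-l has odd length 5, so it cannot be 2-colored; at least 3 registers are needed.
3 registers suffice: register 1 → {b, i, j}; register 2 → {l, c, m, g}; register 3 → {k}. Each listed conflict is separated.

3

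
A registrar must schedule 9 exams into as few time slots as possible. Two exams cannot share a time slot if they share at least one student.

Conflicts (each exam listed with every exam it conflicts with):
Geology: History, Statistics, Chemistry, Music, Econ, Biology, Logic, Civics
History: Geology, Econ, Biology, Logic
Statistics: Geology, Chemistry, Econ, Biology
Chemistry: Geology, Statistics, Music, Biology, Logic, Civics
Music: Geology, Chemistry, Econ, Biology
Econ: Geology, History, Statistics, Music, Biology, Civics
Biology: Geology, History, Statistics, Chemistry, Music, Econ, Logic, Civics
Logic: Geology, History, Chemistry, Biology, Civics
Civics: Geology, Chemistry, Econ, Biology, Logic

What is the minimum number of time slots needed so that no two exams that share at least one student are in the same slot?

Geology, Chemistry, Biology, Logic, Civics are mutually in conflict, so at least 5 time slots are needed.
5 time slots suffice: time slot 1 → {Geology}; time slot 2 → {Biology}; time slot 3 → {Chemistry, Econ}; time slot 4 → {History, Statistics, Music, Civics}; time slot 5 → {Logic}. Every pair that conflicts lands in different time slots.

5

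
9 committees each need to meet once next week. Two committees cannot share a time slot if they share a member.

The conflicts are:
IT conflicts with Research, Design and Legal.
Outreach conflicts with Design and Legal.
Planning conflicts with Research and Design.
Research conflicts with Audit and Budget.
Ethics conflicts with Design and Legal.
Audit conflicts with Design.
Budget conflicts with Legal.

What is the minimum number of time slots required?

Outreach and Legal conflict, so at least 2 time slots are needed.
2 time slots suffice: time slot 1 → {Research, Design, Legal}; time slot 2 → {IT, Outreach, Planning, Ethics, Audit, Budget}. No two conflicting committees share a time slot.

2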